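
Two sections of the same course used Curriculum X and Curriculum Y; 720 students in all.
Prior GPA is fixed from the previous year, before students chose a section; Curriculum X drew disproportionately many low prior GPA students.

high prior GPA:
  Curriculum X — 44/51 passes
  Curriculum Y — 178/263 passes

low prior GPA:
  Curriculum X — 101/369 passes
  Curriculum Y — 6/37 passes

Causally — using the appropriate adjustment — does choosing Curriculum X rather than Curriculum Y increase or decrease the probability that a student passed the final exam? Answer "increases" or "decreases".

The prior GPA band-specific comparison favours Curriculum X throughout, but the pooled figures favour Curriculum Y. The question is whether to condition on prior GPA band.
Here prior GPA band is a common cause — it drives both which teaching method a case falls under and the outcome. The crude comparison mixes populations; the stratum-specific rates are the causally relevant ones.
Within each level — high prior GPA: 86.3% vs 67.7%; low prior GPA: 27.4% vs 16.2% — Curriculum X is higher every time.

increases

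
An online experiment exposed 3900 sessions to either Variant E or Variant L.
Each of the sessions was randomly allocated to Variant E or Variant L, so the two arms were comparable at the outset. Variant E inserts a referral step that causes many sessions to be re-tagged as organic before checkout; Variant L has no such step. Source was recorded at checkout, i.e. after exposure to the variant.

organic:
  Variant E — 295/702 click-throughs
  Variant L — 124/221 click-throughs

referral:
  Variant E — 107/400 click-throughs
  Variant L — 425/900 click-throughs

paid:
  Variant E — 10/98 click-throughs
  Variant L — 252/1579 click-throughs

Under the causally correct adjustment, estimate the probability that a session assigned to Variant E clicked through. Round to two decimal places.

Traffic source is downstream of the variant. One should not condition on a consequence of treatment, so the overall rates are the right comparison.
So P(outcome | do(Variant E)) is just the pooled rate for Variant E: 412/1200 = 0.343.

0.34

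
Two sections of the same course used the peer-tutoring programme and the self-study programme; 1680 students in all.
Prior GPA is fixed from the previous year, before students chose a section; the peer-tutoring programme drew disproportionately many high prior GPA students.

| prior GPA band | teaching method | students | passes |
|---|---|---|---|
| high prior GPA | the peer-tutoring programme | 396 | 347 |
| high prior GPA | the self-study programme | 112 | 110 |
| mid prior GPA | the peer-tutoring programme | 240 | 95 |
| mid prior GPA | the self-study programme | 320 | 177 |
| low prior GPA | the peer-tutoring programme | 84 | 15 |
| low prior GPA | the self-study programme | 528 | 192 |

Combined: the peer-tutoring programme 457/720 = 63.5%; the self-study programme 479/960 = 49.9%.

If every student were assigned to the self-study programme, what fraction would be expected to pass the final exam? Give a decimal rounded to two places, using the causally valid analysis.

0.61

Prior GPA band is set before the teaching method has any effect — it is not caused by the teaching method — and it independently drives the outcome. That makes it a confounder, so the causal comparison is within prior GPA band levels.
Standardising the self-study programme to the population prior GPA band mix: 0.302·110/112 + 0.333·177/320 + 0.364·192/528 = 0.614.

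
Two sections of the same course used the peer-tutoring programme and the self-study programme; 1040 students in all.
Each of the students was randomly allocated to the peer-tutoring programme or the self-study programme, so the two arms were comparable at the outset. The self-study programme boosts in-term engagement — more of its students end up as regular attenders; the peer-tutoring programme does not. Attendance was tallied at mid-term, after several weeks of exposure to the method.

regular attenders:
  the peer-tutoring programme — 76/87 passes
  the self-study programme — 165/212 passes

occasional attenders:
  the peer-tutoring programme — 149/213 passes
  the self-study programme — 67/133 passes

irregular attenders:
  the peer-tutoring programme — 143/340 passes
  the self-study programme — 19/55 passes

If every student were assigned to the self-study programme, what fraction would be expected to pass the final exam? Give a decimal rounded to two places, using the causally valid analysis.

0.63

the peer-tutoring programme is higher inside every mid-term attendance stratum but the self-study programme is higher in aggregate. Whether to stratify depends on how mid-term attendance relates to the teaching method.
Mid-term attendance here is a post-treatment variable shaped by the teaching method; conditioning on it would introduce bias rather than remove it. The overall comparison is the causal one.
So P(outcome | do(the self-study programme)) is just the pooled rate for the self-study programme: 251/400 = 0.627.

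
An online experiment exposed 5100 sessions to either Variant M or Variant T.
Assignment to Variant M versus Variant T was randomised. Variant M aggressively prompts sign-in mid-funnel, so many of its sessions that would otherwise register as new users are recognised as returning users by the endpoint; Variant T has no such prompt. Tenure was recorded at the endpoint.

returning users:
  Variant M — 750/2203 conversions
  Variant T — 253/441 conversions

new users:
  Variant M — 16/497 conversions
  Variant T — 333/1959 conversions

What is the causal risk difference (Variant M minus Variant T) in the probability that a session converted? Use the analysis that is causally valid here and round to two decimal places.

+0.04

Because the variant influences user tenure, user tenure is a post-treatment mediator, not a confounder. Stratifying on it would bias the estimate; the causal effect is the crude pooled difference.
The causal difference is the pooled difference: 0.284 − 0.244 = +0.040.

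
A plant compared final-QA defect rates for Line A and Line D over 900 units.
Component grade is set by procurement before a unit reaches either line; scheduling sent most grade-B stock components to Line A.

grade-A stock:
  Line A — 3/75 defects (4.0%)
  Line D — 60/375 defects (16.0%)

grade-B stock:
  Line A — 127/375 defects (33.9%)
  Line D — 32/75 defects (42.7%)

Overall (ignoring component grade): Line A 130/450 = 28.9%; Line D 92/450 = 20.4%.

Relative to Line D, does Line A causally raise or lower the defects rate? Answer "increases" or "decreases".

Component grade is set before the line has any effect — it is not caused by the line — and it independently drives the outcome. That makes it a confounder, so the causal comparison is within component grade levels.
Within each level — grade-A stock: 4.0% vs 16.0%; grade-B stock: 33.9% vs 42.7% — Line A is lower every time.

decreases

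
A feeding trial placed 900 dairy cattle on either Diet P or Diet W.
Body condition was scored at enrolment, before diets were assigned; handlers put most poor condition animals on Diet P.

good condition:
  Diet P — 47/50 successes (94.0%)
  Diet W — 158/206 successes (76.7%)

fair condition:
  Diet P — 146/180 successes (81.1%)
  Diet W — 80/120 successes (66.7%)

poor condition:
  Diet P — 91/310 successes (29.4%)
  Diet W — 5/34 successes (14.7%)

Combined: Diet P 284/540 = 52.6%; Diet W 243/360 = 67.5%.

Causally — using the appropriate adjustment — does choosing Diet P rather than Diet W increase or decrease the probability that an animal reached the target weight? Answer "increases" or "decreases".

increases

Since starting body condition is a pre-existing factor (not a product of the diet) and it affects the outcome on its own, it is a confounder. The stratified rates, not the pooled rate, identify the causal effect.
Within each level — good condition: 94.0% vs 76.7%; fair condition: 81.1% vs 66.7%; poor condition: 29.4% vs 14.7% — Diet P is higher every time.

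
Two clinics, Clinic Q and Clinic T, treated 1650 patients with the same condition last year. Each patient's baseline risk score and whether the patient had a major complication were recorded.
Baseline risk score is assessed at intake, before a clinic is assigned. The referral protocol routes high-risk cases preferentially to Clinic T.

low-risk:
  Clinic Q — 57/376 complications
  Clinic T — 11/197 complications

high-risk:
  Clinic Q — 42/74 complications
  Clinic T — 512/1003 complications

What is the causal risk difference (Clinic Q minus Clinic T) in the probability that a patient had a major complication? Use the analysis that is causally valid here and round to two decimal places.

Baseline risk score is set before the clinic has any effect — it is not caused by the clinic — and it independently drives the outcome. That makes it a confounder, so the causal comparison is within baseline risk score levels.
Adjusting over the population distribution of baseline risk score: 0.347·(0.152−0.056) + 0.653·(0.568−0.510) = +0.071.

+0.07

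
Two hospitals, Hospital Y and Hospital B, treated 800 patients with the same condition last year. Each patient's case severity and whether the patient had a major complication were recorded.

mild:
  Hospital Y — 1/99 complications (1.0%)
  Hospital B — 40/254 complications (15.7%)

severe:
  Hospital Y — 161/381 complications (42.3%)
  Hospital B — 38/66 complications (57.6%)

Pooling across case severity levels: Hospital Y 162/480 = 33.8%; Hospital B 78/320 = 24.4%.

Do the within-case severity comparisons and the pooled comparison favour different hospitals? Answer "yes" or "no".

Within each case severity level (mild 1.0% vs 15.7%; severe 42.3% vs 57.6%), Hospital Y has the lower rate every time. Pooled: 33.8% vs 24.4% — Hospital B has the lower rate overall. The two comparisons disagree.

yes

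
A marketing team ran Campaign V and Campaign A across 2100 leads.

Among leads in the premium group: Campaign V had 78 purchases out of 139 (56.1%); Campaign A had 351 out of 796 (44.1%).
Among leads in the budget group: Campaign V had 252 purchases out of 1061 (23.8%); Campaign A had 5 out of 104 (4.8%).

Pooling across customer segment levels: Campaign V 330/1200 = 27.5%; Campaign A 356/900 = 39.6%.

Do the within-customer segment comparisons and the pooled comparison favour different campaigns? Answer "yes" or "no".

Within each customer segment level (premium 56.1% vs 44.1%; budget 23.8% vs 4.8%), Campaign V has the higher rate every time. Pooled: 27.5% vs 39.6% — Campaign A has the higher rate overall. The two comparisons disagree.

yes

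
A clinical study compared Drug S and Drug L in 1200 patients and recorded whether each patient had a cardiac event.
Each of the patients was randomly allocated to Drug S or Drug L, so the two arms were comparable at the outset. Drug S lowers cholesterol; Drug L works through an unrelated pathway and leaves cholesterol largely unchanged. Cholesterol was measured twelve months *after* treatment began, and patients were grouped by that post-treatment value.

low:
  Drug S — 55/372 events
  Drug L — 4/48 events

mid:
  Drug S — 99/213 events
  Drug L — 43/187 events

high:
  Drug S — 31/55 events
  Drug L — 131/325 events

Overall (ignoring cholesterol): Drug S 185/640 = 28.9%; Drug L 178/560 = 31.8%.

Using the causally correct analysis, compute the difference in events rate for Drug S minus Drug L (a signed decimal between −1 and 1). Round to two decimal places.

Within every cholesterol level Drug L has the lower rate, yet pooled Drug S does — Simpson's reversal.
Cholesterol is downstream of the drug. One should not condition on a consequence of treatment, so the overall rates are the right comparison.
The causal difference is the pooled difference: 0.289 − 0.318 = -0.029.

-0.03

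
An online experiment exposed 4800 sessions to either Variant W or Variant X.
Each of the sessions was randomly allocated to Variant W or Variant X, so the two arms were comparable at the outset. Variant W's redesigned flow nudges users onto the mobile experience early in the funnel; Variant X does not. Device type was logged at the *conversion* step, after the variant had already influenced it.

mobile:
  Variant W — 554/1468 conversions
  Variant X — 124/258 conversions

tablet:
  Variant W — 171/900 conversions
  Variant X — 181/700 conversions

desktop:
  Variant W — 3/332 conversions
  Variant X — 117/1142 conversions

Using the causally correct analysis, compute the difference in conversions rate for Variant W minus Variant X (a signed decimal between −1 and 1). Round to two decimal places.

+0.07

Stratifying would compare variants among sessions the variants themselves sorted into device type groups — a form of selection on an intermediate. The unconditioned pooled rates give the total causal effect.
The causal difference is the pooled difference: 0.270 − 0.201 = +0.069.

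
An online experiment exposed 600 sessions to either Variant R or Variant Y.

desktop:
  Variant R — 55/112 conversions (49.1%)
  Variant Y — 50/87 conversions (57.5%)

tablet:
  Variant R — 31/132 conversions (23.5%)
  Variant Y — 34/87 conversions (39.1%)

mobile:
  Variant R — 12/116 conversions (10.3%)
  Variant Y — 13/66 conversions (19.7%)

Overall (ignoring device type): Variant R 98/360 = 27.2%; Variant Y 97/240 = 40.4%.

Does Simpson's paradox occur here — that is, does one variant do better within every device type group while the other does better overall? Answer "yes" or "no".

Within each device type level (desktop 49.1% vs 57.5%; tablet 23.5% vs 39.1%; mobile 10.3% vs 19.7%), Variant Y has the higher rate every time. Pooled: 27.2% vs 40.4% — Variant Y has the higher rate overall. They agree.

no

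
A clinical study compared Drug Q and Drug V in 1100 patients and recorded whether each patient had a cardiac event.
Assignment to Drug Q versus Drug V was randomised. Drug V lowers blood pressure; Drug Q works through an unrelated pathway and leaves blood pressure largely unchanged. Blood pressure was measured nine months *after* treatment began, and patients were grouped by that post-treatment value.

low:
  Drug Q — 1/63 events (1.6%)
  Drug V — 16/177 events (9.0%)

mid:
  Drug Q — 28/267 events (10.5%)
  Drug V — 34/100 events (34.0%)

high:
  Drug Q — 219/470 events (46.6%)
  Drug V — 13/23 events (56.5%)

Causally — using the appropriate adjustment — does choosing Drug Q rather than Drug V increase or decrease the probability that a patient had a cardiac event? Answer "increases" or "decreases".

Stratifying would compare drugs among patients the drugs themselves sorted into blood pressure groups — a form of selection on an intermediate. The unconditioned pooled rates give the total causal effect.
Pooled: Drug Q 31.0% vs Drug V 21.0%; Drug V is lower overall.

increases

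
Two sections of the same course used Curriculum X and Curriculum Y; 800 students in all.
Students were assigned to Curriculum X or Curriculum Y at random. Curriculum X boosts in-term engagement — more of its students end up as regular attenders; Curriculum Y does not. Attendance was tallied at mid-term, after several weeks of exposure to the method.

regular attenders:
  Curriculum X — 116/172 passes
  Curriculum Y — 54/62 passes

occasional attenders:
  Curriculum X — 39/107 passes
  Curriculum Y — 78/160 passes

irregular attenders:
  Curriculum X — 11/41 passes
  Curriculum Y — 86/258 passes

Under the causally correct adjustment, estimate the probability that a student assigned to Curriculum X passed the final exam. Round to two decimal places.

0.52

The mid-term attendance-specific comparison favours Curriculum Y throughout, but the pooled figures favour Curriculum X. The question is whether to condition on mid-term attendance.
Mid-term attendance is recorded after the teaching method and is itself shifted by it — it sits on the causal path from teaching method to outcome. Conditioning on a mediator would strip out part of the effect we want; the pooled comparison gives the total causal effect.
So P(outcome | do(Curriculum X)) is just the pooled rate for Curriculum X: 166/320 = 0.519.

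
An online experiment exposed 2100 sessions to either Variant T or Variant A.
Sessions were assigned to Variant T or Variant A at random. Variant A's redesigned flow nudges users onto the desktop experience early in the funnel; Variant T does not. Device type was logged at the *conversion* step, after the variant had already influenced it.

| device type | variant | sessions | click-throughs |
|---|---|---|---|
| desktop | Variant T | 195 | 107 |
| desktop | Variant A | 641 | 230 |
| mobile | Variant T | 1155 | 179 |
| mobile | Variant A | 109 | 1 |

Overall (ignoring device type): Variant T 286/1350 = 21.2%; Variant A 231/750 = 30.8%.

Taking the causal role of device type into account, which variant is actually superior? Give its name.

Within every device type level Variant T has the higher rate, yet pooled Variant A does — Simpson's reversal.
Device type is recorded after the variant and is itself shifted by it — it sits on the causal path from variant to outcome. Conditioning on a mediator would strip out part of the effect we want; the pooled comparison gives the total causal effect.
Pooled: Variant T 21.2% vs Variant A 30.8%; Variant A is higher overall.

Variant A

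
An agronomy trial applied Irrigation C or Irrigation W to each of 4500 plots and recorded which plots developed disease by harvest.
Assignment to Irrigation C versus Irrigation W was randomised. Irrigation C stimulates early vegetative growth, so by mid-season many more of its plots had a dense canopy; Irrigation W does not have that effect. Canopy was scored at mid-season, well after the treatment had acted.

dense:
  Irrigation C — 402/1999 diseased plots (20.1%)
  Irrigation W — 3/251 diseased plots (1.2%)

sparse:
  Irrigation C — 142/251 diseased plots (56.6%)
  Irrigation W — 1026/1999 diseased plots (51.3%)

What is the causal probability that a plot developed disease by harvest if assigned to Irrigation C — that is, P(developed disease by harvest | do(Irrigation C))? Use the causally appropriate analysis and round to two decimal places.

Mid-season canopy is recorded after the irrigation and is itself shifted by it — it sits on the causal path from irrigation to outcome. Conditioning on a mediator would strip out part of the effect we want; the pooled comparison gives the total causal effect.
So P(outcome | do(Irrigation C)) is just the pooled rate for Irrigation C: 544/2250 = 0.242.

0.24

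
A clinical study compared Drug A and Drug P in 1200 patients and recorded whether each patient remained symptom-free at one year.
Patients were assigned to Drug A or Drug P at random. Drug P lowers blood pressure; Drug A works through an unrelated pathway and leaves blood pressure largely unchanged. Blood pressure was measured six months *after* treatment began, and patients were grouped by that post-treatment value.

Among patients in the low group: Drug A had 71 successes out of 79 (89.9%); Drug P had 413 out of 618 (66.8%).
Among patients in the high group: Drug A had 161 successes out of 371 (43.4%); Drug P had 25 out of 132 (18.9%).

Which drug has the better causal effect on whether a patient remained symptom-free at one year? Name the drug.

Stratifying would compare drugs among patients the drugs themselves sorted into blood pressure groups — a form of selection on an intermediate. The unconditioned pooled rates give the total causal effect.
Pooled: Drug A 51.6% vs Drug P 58.4%; Drug P is higher overall.

Drug P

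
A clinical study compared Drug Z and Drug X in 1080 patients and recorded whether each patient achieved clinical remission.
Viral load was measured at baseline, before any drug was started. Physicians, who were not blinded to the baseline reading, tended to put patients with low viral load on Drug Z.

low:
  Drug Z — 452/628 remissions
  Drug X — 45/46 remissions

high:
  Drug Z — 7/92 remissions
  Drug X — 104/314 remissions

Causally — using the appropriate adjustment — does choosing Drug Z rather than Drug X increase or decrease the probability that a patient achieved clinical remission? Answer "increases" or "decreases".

decreases

Viral load satisfies the back-door criterion: it is not a descendant of the drug, and it blocks the spurious path from drug to outcome. Adjusting for it (i.e., using the within-viral load rates) gives the causal effect.
Within each level — low: 72.0% vs 97.8%; high: 7.6% vs 33.1% — Drug X is higher every time.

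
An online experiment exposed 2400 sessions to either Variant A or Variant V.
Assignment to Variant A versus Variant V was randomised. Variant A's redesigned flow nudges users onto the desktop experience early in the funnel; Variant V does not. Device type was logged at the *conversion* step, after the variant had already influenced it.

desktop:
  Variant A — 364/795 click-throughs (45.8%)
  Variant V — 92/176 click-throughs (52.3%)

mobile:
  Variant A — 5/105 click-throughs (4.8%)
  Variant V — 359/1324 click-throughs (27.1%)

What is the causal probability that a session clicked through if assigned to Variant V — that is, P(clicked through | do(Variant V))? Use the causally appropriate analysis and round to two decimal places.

0.30

Within every device type level Variant V has the higher rate, yet pooled Variant A does — Simpson's reversal.
Because the variant influences device type, device type is a post-treatment mediator, not a confounder. Stratifying on it would bias the estimate; the causal effect is the crude pooled difference.
So P(outcome | do(Variant V)) is just the pooled rate for Variant V: 451/1500 = 0.301.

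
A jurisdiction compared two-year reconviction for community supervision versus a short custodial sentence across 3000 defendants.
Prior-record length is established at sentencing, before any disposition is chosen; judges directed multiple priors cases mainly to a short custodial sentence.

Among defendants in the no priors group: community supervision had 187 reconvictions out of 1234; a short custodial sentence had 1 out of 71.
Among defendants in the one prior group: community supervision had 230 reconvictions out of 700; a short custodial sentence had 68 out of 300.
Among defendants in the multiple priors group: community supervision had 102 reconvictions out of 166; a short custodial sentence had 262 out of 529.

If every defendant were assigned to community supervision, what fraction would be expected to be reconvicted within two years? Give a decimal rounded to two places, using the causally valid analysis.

Prior-record length is set before the disposition has any effect — it is not caused by the disposition — and it independently drives the outcome. That makes it a confounder, so the causal comparison is within prior-record length levels.
Standardising community supervision to the population prior-record length mix: 0.435·187/1234 + 0.333·230/700 + 0.232·102/166 = 0.318.

0.32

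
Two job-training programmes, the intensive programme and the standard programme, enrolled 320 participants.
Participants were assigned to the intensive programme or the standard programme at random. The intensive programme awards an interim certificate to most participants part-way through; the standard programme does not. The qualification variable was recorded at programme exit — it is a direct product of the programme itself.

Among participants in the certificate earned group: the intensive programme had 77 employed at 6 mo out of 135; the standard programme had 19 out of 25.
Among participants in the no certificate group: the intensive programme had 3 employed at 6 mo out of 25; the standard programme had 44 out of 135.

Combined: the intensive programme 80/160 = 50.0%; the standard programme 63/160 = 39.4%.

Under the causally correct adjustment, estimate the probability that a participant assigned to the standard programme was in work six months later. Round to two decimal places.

0.39

The qualification attained during the programme-specific comparison favours the standard programme throughout, but the pooled figures favour the intensive programme. The question is whether to condition on qualification attained during the programme.
Qualification attained during the programme is downstream of the programme. One should not condition on a consequence of treatment, so the overall rates are the right comparison.
So P(outcome | do(the standard programme)) is just the pooled rate for the standard programme: 63/160 = 0.394.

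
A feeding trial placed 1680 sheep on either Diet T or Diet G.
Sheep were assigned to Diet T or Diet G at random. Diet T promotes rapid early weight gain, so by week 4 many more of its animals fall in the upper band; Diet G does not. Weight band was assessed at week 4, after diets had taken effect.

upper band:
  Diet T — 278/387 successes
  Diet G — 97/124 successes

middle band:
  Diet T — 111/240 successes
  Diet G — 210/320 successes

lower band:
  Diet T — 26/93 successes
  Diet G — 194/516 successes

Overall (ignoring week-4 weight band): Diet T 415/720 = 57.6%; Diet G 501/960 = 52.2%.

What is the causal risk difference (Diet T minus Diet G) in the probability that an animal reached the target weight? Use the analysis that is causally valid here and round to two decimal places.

Diet G is higher inside every week-4 weight band stratum but Diet T is higher in aggregate. Whether to stratify depends on how week-4 weight band relates to the diet.
The distribution of week-4 weight band is itself part of what the diet does — it is an intermediate outcome. Holding it fixed would remove that part of the effect; the total effect is the pooled difference.
The causal difference is the pooled difference: 0.576 − 0.522 = +0.055.

+0.05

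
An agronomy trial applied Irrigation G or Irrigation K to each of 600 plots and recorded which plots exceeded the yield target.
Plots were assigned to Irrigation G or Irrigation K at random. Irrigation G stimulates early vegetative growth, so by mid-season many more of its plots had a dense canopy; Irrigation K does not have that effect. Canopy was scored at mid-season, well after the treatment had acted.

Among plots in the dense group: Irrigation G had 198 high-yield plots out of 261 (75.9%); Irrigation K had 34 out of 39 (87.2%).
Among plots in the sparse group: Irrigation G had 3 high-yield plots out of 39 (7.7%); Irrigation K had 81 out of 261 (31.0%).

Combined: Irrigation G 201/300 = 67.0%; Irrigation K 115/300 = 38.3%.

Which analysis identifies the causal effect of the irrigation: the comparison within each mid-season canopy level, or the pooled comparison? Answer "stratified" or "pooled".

Mid-season canopy is downstream of the irrigation. One should not condition on a consequence of treatment, so the overall rates are the right comparison.
Pooled: Irrigation G 67.0% vs Irrigation K 38.3%; Irrigation G is higher overall.

pooled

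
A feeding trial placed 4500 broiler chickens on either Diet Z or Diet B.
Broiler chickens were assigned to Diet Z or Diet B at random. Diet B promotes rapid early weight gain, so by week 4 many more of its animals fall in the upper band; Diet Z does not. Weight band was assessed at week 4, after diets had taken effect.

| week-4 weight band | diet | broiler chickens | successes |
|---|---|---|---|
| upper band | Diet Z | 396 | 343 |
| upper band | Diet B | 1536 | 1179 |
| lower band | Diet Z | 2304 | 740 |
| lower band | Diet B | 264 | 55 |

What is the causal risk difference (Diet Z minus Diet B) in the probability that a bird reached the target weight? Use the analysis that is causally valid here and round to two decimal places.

The week-4 weight band-specific comparison favours Diet Z throughout, but the pooled figures favour Diet B. The question is whether to condition on week-4 weight band.
Week-4 weight band lies on the pathway diet → week-4 weight band → outcome, so adjusting for it blocks the indirect effect. For the total causal effect of diet, use the unadjusted pooled rates.
The causal difference is the pooled difference: 0.401 − 0.686 = -0.284.

-0.28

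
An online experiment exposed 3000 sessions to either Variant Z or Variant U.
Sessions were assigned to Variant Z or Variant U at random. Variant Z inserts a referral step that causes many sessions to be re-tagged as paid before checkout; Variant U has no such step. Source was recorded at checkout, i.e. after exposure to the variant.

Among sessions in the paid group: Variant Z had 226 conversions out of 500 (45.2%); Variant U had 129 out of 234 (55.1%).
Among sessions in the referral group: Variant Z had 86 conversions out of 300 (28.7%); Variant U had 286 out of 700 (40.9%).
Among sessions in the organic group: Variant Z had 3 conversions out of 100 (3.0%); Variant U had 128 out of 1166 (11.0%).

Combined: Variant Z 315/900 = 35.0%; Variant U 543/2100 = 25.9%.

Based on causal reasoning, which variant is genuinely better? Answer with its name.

Variant Z

Traffic source is recorded after the variant and is itself shifted by it — it sits on the causal path from variant to outcome. Conditioning on a mediator would strip out part of the effect we want; the pooled comparison gives the total causal effect.
Pooled: Variant Z 35.0% vs Variant U 25.9%; Variant Z is higher overall.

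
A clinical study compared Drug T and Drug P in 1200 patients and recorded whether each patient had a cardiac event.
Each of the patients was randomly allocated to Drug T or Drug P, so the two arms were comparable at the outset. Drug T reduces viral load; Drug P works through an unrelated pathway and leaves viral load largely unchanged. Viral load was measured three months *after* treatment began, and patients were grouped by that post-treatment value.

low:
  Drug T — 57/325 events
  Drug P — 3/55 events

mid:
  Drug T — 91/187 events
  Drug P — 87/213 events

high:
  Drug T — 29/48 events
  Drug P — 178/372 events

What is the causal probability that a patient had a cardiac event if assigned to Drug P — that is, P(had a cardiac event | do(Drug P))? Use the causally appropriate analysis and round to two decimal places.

0.42

The distribution of viral load is itself part of what the drug does — it is an intermediate outcome. Holding it fixed would remove that part of the effect; the total effect is the pooled difference.
So P(outcome | do(Drug P)) is just the pooled rate for Drug P: 268/640 = 0.419.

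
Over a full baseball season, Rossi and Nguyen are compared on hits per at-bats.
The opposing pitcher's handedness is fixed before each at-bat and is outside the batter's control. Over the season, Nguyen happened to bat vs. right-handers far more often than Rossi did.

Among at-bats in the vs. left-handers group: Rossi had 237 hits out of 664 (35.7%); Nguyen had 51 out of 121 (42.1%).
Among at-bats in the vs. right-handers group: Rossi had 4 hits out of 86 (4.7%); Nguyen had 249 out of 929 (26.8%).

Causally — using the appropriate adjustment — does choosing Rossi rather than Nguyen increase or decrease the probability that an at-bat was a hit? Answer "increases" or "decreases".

The pitcher handedness-specific comparison favours Nguyen throughout, but the pooled figures favour Rossi. The question is whether to condition on pitcher handedness.
Pitcher handedness differs across players for reasons unrelated to any effect of the player itself, and it separately predicts the outcome — a classic confounder. We must compare within pitcher handedness levels.
Within each level — vs. left-handers: 35.7% vs 42.1%; vs. right-handers: 4.7% vs 26.8% — Nguyen is higher every time.

decreases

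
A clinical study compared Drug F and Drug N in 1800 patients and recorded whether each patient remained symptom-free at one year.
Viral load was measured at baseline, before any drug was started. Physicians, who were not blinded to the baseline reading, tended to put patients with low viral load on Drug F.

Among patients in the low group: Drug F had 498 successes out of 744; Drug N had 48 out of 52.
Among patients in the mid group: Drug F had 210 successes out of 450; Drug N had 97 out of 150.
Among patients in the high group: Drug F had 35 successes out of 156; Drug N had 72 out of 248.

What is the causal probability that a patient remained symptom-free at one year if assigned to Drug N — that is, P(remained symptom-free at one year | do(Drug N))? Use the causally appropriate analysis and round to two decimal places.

0.69

Drug N is higher inside every viral load stratum but Drug F is higher in aggregate. Whether to stratify depends on how viral load relates to the drug.
Nothing the drug does changes viral load; the imbalance is an allocation artefact. With viral load also predicting the outcome, the pooled figure is confounded, and the within-stratum comparison is the causal one.
Standardising Drug N to the population viral load mix: 0.442·48/52 + 0.333·97/150 + 0.224·72/248 = 0.689.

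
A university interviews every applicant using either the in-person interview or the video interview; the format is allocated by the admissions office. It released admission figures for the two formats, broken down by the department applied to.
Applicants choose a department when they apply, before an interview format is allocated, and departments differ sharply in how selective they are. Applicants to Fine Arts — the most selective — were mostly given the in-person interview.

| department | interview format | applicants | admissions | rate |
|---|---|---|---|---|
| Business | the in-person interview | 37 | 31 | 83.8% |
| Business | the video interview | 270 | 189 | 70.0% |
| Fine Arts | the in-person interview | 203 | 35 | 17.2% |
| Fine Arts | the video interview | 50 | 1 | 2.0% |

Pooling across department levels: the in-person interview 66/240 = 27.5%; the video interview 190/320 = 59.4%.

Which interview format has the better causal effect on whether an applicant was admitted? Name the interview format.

The department-specific comparison favours the in-person interview throughout, but the pooled figures favour the video interview. The question is whether to condition on department.
Department is set before the interview format has any effect — it is not caused by the interview format — and it independently drives the outcome. That makes it a confounder, so the causal comparison is within department levels.
Within each level — Business: 83.8% vs 70.0%; Fine Arts: 17.2% vs 2.0% — the in-person interview is higher every time.

the in-person interview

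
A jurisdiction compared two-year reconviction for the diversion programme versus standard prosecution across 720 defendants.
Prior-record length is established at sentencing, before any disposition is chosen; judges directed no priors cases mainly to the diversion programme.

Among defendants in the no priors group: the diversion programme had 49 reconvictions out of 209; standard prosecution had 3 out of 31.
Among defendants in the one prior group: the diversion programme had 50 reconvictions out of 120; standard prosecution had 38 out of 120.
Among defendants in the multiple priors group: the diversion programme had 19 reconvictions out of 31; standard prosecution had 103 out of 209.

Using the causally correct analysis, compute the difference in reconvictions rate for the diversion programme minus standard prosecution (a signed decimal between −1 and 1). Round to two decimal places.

standard prosecution is lower inside every prior-record length stratum but the diversion programme is lower in aggregate. Whether to stratify depends on how prior-record length relates to the disposition.
Prior-record length differs across dispositions for reasons unrelated to any effect of the disposition itself, and it separately predicts the outcome — a classic confounder. We must compare within prior-record length levels.
Adjusting over the population distribution of prior-record length: 0.333·(0.234−0.097) + 0.333·(0.417−0.317) + 0.333·(0.613−0.493) = +0.119.

+0.12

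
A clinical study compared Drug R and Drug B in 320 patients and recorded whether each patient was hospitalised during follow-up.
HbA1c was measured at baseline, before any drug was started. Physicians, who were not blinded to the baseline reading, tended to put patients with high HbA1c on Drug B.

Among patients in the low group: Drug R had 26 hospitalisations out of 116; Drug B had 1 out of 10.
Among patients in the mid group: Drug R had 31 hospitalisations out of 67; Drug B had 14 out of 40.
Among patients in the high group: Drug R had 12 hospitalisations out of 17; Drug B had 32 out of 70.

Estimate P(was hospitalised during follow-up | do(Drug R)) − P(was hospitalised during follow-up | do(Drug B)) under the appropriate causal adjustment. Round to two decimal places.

+0.15

Since HbA1c is a pre-existing factor (not a product of the drug) and it affects the outcome on its own, it is a confounder. The stratified rates, not the pooled rate, identify the causal effect.
Adjusting over the population distribution of HbA1c: 0.394·(0.224−0.100) + 0.334·(0.463−0.350) + 0.272·(0.706−0.457) = +0.154.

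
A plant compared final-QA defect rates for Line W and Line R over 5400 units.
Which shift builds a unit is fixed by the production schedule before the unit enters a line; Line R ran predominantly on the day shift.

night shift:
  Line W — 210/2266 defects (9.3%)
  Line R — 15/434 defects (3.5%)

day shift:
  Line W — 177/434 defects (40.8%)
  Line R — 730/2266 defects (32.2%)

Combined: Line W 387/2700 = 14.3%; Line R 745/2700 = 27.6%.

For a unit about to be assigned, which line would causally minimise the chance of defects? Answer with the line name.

Here shift is a common cause — it drives both which line a case falls under and the outcome. The crude comparison mixes populations; the stratum-specific rates are the causally relevant ones.
Within each level — night shift: 9.3% vs 3.5%; day shift: 40.8% vs 32.2% — Line R is lower every time.

Line R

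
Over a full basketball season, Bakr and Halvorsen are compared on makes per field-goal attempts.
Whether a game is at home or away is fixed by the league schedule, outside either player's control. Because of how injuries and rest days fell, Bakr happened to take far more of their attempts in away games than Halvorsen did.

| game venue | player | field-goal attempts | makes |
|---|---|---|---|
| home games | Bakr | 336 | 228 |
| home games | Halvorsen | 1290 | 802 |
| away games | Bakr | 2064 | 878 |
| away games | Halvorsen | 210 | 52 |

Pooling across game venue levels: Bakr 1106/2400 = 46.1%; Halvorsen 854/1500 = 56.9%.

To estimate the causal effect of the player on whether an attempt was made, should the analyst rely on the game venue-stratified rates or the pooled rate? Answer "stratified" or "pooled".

stratified

The imbalance in game venue arose from how field-goal attempts were allocated, not from anything the player did; and game venue independently affects the outcome. The pooled gap is confounded — condition on game venue.
Within each level — home games: 67.9% vs 62.2%; away games: 42.5% vs 24.8% — Bakr is higher every time.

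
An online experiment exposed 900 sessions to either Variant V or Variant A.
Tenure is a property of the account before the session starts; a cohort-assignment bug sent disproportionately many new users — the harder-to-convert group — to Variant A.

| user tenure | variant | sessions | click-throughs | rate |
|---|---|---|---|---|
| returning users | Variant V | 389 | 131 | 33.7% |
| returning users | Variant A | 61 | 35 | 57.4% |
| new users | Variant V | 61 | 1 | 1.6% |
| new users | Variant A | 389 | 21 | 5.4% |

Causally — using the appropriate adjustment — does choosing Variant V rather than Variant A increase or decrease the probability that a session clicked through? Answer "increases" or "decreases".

Variant A is higher inside every user tenure stratum but Variant V is higher in aggregate. Whether to stratify depends on how user tenure relates to the variant.
User tenure is set before the variant has any effect — it is not caused by the variant — and it independently drives the outcome. That makes it a confounder, so the causal comparison is within user tenure levels.
Within each level — returning users: 33.7% vs 57.4%; new users: 1.6% vs 5.4% — Variant A is higher every time.

decreases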